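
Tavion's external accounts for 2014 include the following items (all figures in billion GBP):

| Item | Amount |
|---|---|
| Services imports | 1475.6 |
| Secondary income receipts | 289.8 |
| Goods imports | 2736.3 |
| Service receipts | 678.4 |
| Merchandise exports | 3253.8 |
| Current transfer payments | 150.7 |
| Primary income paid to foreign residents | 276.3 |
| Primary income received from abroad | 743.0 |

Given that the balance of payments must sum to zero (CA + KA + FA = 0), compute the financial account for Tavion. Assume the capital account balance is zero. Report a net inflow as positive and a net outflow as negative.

Goods balance = 3253.8 - 2736.3 = 517.5
Services balance = 678.4 - 1475.6 = -797.2
Trade balance (goods + services) = 517.5 + (-797.2) = -279.7
Net primary income = 743.0 - 276.3 = 466.7
Net secondary income = 289.8 - 150.7 = 139.1
Current account = -279.7 + 466.7 + 139.1 = 326.1
Financial account = -(326.1) = -326.1

-326.1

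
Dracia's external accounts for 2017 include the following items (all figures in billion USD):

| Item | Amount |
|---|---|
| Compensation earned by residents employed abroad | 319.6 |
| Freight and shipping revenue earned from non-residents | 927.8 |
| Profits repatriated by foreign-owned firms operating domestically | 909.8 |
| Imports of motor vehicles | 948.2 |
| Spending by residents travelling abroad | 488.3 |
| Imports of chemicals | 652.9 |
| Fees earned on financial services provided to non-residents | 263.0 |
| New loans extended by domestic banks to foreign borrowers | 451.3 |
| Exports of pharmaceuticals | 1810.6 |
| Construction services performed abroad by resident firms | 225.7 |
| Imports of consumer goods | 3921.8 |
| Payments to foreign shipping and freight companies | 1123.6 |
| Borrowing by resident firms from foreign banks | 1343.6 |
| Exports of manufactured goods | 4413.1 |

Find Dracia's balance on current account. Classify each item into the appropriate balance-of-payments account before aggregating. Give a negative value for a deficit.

-84.8

Goods: 4413.1 - 3921.8 - 652.9 - 948.2 + 1810.6 = 700.8
Services: 225.7 + 263.0 + 927.8 - 488.3 - 1123.6 = -195.4
Primary income: -909.8 + 319.6 = -590.2
Current account = 700.8 + (-195.4) + (-590.2) = -84.8
(Excluded from the current account — financial account: new loans extended by domestic banks to foreign borrowers 451.3, borrowing by resident firms from foreign banks 1343.6.)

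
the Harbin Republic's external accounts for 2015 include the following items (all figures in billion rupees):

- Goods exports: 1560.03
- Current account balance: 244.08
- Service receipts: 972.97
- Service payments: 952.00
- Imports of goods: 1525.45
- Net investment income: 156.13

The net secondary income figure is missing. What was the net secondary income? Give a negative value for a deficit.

Current account = goods balance + services balance + net primary income + net secondary income
Sum of the known components = 211.68
Net secondary income = CA - (known components) = 244.08 - 211.68 = 32.40

32.40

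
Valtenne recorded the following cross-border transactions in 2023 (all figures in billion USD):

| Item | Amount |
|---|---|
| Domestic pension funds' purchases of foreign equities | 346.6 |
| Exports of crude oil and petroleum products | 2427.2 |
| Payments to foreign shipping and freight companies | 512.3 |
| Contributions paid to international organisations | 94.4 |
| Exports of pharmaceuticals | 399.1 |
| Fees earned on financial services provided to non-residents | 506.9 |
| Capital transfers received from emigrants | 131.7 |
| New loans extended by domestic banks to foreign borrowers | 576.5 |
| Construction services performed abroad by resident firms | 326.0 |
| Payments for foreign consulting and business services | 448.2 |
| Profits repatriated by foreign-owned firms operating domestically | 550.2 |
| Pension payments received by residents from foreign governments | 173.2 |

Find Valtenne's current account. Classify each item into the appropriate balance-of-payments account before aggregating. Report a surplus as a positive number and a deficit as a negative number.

Goods: 2427.2 + 399.1 = 2826.3
Services: -448.2 + 506.9 + 326.0 - 512.3 = -127.6
Primary income: -550.2
Secondary income: -94.4 + 173.2 = 78.8
Current account = 2826.3 + (-127.6) + (-550.2) + 78.8 = 2227.3
(Excluded from the current account — financial account: domestic pension funds' purchases of foreign equities 346.6, new loans extended by domestic banks to foreign borrowers 576.5; capital account: capital transfers received from emigrants 131.7.)

2227.3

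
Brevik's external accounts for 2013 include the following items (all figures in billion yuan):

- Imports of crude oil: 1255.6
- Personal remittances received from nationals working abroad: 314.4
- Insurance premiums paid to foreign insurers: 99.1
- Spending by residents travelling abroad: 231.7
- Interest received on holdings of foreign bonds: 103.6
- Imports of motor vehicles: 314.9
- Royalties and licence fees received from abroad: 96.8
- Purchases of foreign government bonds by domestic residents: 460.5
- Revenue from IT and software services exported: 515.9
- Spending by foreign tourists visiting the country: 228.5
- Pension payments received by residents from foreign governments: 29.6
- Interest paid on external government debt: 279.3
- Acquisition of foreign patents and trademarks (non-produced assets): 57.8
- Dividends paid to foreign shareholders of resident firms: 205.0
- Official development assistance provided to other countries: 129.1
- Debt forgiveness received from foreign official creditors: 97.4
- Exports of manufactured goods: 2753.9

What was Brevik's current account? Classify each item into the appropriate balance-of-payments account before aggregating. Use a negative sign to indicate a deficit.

Goods: -1255.6 - 314.9 + 2753.9 = 1183.4
Services: 515.9 - 99.1 + 96.8 - 231.7 + 228.5 = 510.4
Primary income: -205.0 - 279.3 + 103.6 = -380.7
Secondary income: -129.1 + 314.4 + 29.6 = 214.9
Current account = 1183.4 + 510.4 + (-380.7) + 214.9 = 1528.0
(Excluded from the current account — financial account: purchases of foreign government bonds by domestic residents 460.5; capital account: acquisition of foreign patents and trademarks (non-produced assets) 57.8, debt forgiveness received from foreign official creditors 97.4.)

1528.0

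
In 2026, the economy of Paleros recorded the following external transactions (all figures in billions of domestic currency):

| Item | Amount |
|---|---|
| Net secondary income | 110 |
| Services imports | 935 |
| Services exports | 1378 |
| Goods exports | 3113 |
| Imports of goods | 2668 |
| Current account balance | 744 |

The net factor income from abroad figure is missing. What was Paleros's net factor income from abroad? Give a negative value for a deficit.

Current account = goods balance + services balance + net primary income + net secondary income
Sum of the known components = 998
Net factor income from abroad = CA - (known components) = 744 - 998 = -254

-254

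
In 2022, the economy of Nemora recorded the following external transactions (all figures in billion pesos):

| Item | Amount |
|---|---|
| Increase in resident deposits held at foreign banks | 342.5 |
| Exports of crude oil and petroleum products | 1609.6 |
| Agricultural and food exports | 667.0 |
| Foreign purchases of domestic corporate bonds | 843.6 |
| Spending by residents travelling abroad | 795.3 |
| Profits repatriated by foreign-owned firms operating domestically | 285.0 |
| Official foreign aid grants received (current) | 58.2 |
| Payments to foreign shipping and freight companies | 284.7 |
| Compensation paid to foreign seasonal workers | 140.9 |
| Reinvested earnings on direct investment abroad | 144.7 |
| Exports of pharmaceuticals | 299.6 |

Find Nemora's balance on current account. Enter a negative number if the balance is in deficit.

Goods: 667.0 + 1609.6 + 299.6 = 2576.2
Services: -795.3 - 284.7 = -1080.0
Primary income: -140.9 - 285.0 + 144.7 = -281.2
Secondary income: 58.2
Current account = 2576.2 + (-1080.0) + (-281.2) + 58.2 = 1273.2
(Excluded from the current account — financial account: increase in resident deposits held at foreign banks 342.5, foreign purchases of domestic corporate bonds 843.6.)

1273.2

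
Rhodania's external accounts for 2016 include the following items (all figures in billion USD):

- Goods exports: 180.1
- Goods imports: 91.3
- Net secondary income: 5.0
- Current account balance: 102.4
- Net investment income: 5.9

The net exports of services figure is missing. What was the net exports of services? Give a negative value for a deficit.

Current account = goods balance + services balance + net primary income + net secondary income
Sum of the known components = 99.7
Net exports of services = CA - (known components) = 102.4 - 99.7 = 2.7

2.7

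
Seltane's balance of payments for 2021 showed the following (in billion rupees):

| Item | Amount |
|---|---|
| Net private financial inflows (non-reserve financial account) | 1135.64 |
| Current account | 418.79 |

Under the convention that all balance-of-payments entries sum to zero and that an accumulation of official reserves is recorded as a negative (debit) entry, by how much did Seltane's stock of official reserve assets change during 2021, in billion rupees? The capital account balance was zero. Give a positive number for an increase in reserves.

1554.43

Official reserve transactions balance = -(418.79 + 1135.64) = -1554.43
An accumulation of reserves is recorded as a debit (negative entry), so the change in the stock of reserves is the negative of that balance.
Change in official reserves = -(-1554.43) = 1554.43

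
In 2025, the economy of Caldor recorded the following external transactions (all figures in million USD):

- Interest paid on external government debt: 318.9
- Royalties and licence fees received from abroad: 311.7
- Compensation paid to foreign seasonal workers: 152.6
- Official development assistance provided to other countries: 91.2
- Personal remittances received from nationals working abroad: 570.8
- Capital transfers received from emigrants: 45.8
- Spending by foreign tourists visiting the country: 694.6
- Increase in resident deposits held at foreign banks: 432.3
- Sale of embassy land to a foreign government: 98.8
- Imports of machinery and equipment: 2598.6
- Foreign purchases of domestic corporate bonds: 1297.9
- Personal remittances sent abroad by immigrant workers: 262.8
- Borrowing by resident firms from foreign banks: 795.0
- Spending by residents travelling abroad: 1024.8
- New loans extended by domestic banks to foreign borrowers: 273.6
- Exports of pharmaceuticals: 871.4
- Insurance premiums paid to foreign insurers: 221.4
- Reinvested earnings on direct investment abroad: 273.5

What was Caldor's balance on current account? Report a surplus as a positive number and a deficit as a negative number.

-1948.3

Goods: 871.4 - 2598.6 = -1727.2
Services: 311.7 + 694.6 - 1024.8 - 221.4 = -239.9
Primary income: 273.5 - 152.6 - 318.9 = -198.0
Secondary income: -91.2 - 262.8 + 570.8 = 216.8
Current account = (-1727.2) + (-239.9) + (-198.0) + 216.8 = -1948.3
(Excluded from the current account — capital account: capital transfers received from emigrants 45.8, sale of embassy land to a foreign government 98.8; financial account: increase in resident deposits held at foreign banks 432.3, foreign purchases of domestic corporate bonds 1297.9, borrowing by resident firms from foreign banks 795.0, new loans extended by domestic banks to foreign borrowers 273.6.)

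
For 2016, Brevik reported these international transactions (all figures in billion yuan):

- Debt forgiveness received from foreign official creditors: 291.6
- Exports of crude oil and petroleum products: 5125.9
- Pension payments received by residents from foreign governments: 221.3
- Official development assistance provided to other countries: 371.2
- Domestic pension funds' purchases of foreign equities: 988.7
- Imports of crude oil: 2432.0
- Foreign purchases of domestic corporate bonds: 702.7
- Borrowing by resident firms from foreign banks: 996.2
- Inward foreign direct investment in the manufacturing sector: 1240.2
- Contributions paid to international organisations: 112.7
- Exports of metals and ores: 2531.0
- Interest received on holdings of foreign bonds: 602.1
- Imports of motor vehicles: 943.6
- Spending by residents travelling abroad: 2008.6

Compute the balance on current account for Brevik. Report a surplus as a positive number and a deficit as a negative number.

Goods: -2432.0 + 2531.0 + 5125.9 - 943.6 = 4281.3
Services: -2008.6
Primary income: 602.1
Secondary income: 221.3 - 371.2 - 112.7 = -262.6
Current account = 4281.3 + (-2008.6) + 602.1 + (-262.6) = 2612.2
(Excluded from the current account — capital account: debt forgiveness received from foreign official creditors 291.6; financial account: domestic pension funds' purchases of foreign equities 988.7, foreign purchases of domestic corporate bonds 702.7, borrowing by resident firms from foreign banks 996.2, inward foreign direct investment in the manufacturing sector 1240.2.)

2612.2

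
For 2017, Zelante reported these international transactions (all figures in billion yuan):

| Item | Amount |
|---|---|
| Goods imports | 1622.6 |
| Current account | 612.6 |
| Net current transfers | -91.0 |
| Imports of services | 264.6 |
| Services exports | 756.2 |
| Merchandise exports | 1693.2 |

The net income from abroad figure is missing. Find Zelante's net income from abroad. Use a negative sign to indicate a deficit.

Current account = goods balance + services balance + net primary income + net secondary income
Sum of the known components = 471.2
Net income from abroad = CA - (known components) = 612.6 - 471.2 = 141.4

141.4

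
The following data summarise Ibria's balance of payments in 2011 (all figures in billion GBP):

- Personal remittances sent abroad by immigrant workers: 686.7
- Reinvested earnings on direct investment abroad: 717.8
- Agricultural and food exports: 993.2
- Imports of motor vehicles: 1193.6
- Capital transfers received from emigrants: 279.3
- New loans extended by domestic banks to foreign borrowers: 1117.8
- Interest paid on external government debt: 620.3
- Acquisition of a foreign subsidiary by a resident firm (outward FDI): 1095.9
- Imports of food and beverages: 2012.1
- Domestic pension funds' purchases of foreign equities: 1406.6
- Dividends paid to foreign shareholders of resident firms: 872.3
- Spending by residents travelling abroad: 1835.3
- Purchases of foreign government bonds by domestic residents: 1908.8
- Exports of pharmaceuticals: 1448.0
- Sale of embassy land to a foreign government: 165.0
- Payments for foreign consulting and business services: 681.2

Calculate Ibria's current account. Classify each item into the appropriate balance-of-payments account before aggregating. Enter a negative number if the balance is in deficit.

Goods: 1448.0 - 2012.1 + 993.2 - 1193.6 = -764.5
Services: -1835.3 - 681.2 = -2516.5
Primary income: -620.3 + 717.8 - 872.3 = -774.8
Secondary income: -686.7
Current account = (-764.5) + (-2516.5) + (-774.8) + (-686.7) = -4742.5
(Excluded from the current account — capital account: capital transfers received from emigrants 279.3, sale of embassy land to a foreign government 165.0; financial account: new loans extended by domestic banks to foreign borrowers 1117.8, acquisition of a foreign subsidiary by a resident firm (outward FDI) 1095.9, domestic pension funds' purchases of foreign equities 1406.6, purchases of foreign government bonds by domestic residents 1908.8.)

-4742.5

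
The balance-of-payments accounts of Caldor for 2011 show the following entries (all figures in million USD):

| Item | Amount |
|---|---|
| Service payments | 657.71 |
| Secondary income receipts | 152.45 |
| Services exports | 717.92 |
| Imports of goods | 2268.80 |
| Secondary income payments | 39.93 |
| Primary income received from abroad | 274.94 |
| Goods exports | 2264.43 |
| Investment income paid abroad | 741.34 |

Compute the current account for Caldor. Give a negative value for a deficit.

-298.04

Goods balance = 2264.43 - 2268.80 = -4.37
Services balance = 717.92 - 657.71 = 60.21
Trade balance (goods + services) = -4.37 + 60.21 = 55.84
Net primary income = 274.94 - 741.34 = -466.40
Net secondary income = 152.45 - 39.93 = 112.52
Current account = 55.84 + (-466.40) + 112.52 = -298.04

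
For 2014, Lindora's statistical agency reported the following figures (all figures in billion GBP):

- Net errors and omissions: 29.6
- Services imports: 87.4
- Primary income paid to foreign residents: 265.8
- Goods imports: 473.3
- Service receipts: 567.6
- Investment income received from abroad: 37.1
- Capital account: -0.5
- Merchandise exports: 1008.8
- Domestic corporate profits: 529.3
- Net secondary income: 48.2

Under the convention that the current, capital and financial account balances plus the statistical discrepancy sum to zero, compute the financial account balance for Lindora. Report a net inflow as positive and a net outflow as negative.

Goods balance = 1008.8 - 473.3 = 535.5
Services balance = 567.6 - 87.4 = 480.2
Trade balance (goods + services) = 535.5 + 480.2 = 1015.7
Net primary income = 37.1 - 265.8 = -228.7
Net secondary income = 48.2
Current account = 1015.7 + (-228.7) + 48.2 = 835.2
Financial account = -(835.2 + (-0.5) + 29.6) = -864.3

-864.3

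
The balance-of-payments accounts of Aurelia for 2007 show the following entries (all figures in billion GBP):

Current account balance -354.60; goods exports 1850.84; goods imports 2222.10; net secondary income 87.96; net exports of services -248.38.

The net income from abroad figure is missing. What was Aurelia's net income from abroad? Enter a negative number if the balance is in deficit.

Current account = goods balance + services balance + net primary income + net secondary income
Sum of the known components = -531.68
Net income from abroad = CA - (known components) = -354.60 - (-531.68) = 177.08

177.08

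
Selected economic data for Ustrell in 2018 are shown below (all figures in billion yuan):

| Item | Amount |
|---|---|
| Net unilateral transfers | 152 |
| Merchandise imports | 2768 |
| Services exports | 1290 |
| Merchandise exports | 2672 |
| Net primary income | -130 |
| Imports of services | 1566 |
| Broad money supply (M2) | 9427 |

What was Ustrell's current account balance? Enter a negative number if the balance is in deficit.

Goods balance = 2672 - 2768 = -96
Services balance = 1290 - 1566 = -276
Trade balance (goods + services) = -96 + (-276) = -372
Net primary income = -130
Net secondary income = 152
Current account = -372 + (-130) + 152 = -350

-350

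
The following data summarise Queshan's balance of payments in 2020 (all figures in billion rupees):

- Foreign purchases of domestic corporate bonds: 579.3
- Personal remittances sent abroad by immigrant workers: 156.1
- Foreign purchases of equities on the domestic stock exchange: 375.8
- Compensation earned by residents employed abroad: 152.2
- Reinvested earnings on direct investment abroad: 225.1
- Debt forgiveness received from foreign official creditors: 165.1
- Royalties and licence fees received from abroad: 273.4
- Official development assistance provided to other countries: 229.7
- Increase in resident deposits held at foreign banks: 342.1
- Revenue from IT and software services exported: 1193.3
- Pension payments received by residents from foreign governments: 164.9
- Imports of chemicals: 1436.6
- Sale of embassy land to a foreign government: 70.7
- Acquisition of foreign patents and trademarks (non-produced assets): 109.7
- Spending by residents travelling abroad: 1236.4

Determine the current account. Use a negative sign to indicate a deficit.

-1049.9

Goods: -1436.6
Services: -1236.4 + 273.4 + 1193.3 = 230.3
Primary income: 152.2 + 225.1 = 377.3
Secondary income: -156.1 + 164.9 - 229.7 = -220.9
Current account = (-1436.6) + 230.3 + 377.3 + (-220.9) = -1049.9
(Excluded from the current account — financial account: foreign purchases of domestic corporate bonds 579.3, foreign purchases of equities on the domestic stock exchange 375.8, increase in resident deposits held at foreign banks 342.1; capital account: debt forgiveness received from foreign official creditors 165.1, sale of embassy land to a foreign government 70.7, acquisition of foreign patents and trademarks (non-produced assets) 109.7.)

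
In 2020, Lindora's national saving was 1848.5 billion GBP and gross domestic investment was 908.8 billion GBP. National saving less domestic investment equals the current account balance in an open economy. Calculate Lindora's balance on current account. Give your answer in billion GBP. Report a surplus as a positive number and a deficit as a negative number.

CA = S - I = 1848.5 - 908.8 = 939.7

939.7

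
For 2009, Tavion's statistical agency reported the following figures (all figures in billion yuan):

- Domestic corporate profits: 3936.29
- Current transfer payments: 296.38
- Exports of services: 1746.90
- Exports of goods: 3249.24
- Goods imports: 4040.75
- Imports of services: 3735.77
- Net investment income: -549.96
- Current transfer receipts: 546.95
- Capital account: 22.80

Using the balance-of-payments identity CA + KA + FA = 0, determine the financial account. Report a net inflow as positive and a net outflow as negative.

3056.97

Goods balance = 3249.24 - 4040.75 = -791.51
Services balance = 1746.90 - 3735.77 = -1988.87
Trade balance (goods + services) = -791.51 + (-1988.87) = -2780.38
Net primary income = -549.96
Net secondary income = 546.95 - 296.38 = 250.57
Current account = -2780.38 + (-549.96) + 250.57 = -3079.77
Financial account = -(-3079.77 + 22.80) = 3056.97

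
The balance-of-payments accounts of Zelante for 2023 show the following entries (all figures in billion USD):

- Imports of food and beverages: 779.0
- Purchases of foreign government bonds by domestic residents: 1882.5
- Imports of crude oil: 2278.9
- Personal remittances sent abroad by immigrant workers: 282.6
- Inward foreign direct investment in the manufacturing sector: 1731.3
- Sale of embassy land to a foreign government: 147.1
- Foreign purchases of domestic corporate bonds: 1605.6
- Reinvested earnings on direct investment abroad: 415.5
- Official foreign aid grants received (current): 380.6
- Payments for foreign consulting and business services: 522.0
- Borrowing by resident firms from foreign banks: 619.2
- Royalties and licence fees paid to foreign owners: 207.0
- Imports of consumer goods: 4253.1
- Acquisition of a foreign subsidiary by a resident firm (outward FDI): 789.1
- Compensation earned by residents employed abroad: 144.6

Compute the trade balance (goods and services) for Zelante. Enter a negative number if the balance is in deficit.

Goods: -2278.9 - 779.0 - 4253.1 = -7311.0
Services: -207.0 - 522.0 = -729.0
Trade balance = -7311.0 + (-729.0) = -8040.0
(Excluded from the trade balance — financial account: purchases of foreign government bonds by domestic residents 1882.5, inward foreign direct investment in the manufacturing sector 1731.3, foreign purchases of domestic corporate bonds 1605.6, borrowing by resident firms from foreign banks 619.2, acquisition of a foreign subsidiary by a resident firm (outward FDI) 789.1; secondary income: personal remittances sent abroad by immigrant workers 282.6, official foreign aid grants received (current) 380.6; capital account: sale of embassy land to a foreign government 147.1; primary income: reinvested earnings on direct investment abroad 415.5, compensation earned by residents employed abroad 144.6.)

-8040.0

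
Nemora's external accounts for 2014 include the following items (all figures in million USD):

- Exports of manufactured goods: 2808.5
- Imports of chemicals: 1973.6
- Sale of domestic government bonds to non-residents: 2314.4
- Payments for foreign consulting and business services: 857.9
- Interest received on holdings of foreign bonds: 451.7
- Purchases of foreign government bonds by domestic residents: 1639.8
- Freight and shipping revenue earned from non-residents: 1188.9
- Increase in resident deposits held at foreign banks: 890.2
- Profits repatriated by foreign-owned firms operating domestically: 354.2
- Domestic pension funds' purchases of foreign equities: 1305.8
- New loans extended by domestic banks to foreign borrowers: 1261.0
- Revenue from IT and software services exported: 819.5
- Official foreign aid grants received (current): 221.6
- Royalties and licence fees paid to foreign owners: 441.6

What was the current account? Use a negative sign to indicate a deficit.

1862.9

Goods: 2808.5 - 1973.6 = 834.9
Services: -441.6 + 1188.9 + 819.5 - 857.9 = 708.9
Primary income: -354.2 + 451.7 = 97.5
Secondary income: 221.6
Current account = 834.9 + 708.9 + 97.5 + 221.6 = 1862.9
(Excluded from the current account — financial account: sale of domestic government bonds to non-residents 2314.4, purchases of foreign government bonds by domestic residents 1639.8, increase in resident deposits held at foreign banks 890.2, domestic pension funds' purchases of foreign equities 1305.8, new loans extended by domestic banks to foreign borrowers 1261.0.)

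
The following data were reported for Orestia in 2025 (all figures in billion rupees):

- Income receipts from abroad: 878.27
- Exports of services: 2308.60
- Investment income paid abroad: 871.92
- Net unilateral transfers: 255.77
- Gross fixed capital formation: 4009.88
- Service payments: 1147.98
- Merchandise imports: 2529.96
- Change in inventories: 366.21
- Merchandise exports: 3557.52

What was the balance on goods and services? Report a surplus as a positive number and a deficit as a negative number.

Goods balance = 3557.52 - 2529.96 = 1027.56
Services balance = 2308.60 - 1147.98 = 1160.62
Trade balance (goods + services) = 1027.56 + 1160.62 = 2188.18

2188.18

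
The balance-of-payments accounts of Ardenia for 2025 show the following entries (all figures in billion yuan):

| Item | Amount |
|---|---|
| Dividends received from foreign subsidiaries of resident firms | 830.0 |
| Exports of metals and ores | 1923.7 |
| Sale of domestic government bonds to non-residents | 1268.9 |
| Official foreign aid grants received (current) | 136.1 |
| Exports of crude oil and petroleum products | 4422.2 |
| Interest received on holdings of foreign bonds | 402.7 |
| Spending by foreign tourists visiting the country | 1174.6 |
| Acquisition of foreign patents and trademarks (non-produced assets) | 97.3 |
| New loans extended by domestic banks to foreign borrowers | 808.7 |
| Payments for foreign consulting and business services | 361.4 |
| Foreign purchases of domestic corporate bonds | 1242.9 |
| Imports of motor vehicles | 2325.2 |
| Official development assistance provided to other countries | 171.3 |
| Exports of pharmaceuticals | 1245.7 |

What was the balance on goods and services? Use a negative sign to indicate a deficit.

Goods: 1923.7 + 1245.7 - 2325.2 + 4422.2 = 5266.4
Services: 1174.6 - 361.4 = 813.2
Trade balance = 5266.4 + 813.2 = 6079.6
(Excluded from the trade balance — primary income: dividends received from foreign subsidiaries of resident firms 830.0, interest received on holdings of foreign bonds 402.7; financial account: sale of domestic government bonds to non-residents 1268.9, new loans extended by domestic banks to foreign borrowers 808.7, foreign purchases of domestic corporate bonds 1242.9; secondary income: official foreign aid grants received (current) 136.1, official development assistance provided to other countries 171.3; capital account: acquisition of foreign patents and trademarks (non-produced assets) 97.3.)

6079.6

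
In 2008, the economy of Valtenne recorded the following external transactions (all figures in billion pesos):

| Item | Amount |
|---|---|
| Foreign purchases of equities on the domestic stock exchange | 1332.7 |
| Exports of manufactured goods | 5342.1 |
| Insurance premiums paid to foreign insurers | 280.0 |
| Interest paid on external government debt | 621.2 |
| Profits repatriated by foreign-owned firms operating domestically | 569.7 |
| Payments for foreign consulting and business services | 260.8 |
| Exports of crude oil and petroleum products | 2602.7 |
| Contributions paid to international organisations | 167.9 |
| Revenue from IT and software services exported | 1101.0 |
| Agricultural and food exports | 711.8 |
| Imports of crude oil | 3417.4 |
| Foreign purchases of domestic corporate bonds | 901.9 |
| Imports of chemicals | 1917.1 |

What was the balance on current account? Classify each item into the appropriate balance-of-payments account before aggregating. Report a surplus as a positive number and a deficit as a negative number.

Goods: 5342.1 - 1917.1 - 3417.4 + 711.8 + 2602.7 = 3322.1
Services: -280.0 - 260.8 + 1101.0 = 560.2
Primary income: -621.2 - 569.7 = -1190.9
Secondary income: -167.9
Current account = 3322.1 + 560.2 + (-1190.9) + (-167.9) = 2523.5
(Excluded from the current account — financial account: foreign purchases of equities on the domestic stock exchange 1332.7, foreign purchases of domestic corporate bonds 901.9.)

2523.5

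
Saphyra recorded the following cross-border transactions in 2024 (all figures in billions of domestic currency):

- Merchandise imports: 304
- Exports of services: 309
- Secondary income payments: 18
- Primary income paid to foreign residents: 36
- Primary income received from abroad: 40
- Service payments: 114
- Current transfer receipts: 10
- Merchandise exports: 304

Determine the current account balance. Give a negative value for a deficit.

191

Goods balance = 304 - 304 = 0
Services balance = 309 - 114 = 195
Trade balance (goods + services) = 0 + 195 = 195
Net primary income = 40 - 36 = 4
Net secondary income = 10 - 18 = -8
Current account = 195 + 4 + (-8) = 191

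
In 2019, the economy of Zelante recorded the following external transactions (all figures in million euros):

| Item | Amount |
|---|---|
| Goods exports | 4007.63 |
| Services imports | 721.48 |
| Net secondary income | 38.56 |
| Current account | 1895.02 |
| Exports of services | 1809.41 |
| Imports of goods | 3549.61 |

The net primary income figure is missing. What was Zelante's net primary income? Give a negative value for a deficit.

310.51

Current account = goods balance + services balance + net primary income + net secondary income
Sum of the known components = 1584.51
Net primary income = CA - (known components) = 1895.02 - 1584.51 = 310.51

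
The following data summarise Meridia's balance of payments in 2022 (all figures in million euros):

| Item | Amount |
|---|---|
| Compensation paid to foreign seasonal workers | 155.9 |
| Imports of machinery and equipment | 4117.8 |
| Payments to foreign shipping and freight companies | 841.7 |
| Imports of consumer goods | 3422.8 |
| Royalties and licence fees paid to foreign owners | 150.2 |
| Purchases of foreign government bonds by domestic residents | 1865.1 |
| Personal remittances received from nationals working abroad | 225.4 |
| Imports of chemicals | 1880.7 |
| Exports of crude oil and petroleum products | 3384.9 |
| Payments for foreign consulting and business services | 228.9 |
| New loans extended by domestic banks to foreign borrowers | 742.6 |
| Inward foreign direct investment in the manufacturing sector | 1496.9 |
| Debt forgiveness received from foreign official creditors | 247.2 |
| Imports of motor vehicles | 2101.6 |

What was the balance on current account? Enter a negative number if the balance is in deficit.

-9289.3

Goods: -4117.8 + 3384.9 - 1880.7 - 3422.8 - 2101.6 = -8138.0
Services: -150.2 - 841.7 - 228.9 = -1220.8
Primary income: -155.9
Secondary income: 225.4
Current account = (-8138.0) + (-1220.8) + (-155.9) + 225.4 = -9289.3
(Excluded from the current account — financial account: purchases of foreign government bonds by domestic residents 1865.1, new loans extended by domestic banks to foreign borrowers 742.6, inward foreign direct investment in the manufacturing sector 1496.9; capital account: debt forgiveness received from foreign official creditors 247.2.)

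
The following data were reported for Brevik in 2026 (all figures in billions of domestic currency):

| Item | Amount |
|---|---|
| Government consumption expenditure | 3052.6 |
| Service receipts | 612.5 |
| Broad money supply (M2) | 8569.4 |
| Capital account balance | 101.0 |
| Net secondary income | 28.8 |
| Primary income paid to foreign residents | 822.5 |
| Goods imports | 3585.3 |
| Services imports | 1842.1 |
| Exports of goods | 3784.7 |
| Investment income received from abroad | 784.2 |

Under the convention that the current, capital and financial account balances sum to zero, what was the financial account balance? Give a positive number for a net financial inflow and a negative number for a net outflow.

938.7

Goods balance = 3784.7 - 3585.3 = 199.4
Services balance = 612.5 - 1842.1 = -1229.6
Trade balance (goods + services) = 199.4 + (-1229.6) = -1030.2
Net primary income = 784.2 - 822.5 = -38.3
Net secondary income = 28.8
Current account = -1030.2 + (-38.3) + 28.8 = -1039.7
Financial account = -(-1039.7 + 101.0) = 938.7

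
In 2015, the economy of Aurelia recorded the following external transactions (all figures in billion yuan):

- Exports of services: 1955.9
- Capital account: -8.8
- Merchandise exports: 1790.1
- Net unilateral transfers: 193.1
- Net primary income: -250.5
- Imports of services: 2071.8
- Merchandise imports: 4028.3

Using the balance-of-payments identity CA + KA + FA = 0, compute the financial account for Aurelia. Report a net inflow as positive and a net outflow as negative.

2420.3

Goods balance = 1790.1 - 4028.3 = -2238.2
Services balance = 1955.9 - 2071.8 = -115.9
Trade balance (goods + services) = -2238.2 + (-115.9) = -2354.1
Net primary income = -250.5
Net secondary income = 193.1
Current account = -2354.1 + (-250.5) + 193.1 = -2411.5
Financial account = -(-2411.5 + (-8.8)) = 2420.3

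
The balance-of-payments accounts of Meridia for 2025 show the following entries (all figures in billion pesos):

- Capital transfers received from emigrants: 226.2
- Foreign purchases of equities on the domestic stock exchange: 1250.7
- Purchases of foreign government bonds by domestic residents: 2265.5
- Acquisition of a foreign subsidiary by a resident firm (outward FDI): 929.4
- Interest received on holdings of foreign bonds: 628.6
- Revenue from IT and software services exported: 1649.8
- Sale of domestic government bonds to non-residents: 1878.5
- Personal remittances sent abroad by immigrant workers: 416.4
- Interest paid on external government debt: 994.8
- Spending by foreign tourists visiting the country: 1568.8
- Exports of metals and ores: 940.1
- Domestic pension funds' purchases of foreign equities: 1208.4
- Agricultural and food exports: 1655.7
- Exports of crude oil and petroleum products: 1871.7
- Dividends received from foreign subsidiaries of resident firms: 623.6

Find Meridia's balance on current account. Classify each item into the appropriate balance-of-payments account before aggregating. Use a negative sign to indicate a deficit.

Goods: 1655.7 + 940.1 + 1871.7 = 4467.5
Services: 1649.8 + 1568.8 = 3218.6
Primary income: -994.8 + 623.6 + 628.6 = 257.4
Secondary income: -416.4
Current account = 4467.5 + 3218.6 + 257.4 + (-416.4) = 7527.1
(Excluded from the current account — capital account: capital transfers received from emigrants 226.2; financial account: foreign purchases of equities on the domestic stock exchange 1250.7, purchases of foreign government bonds by domestic residents 2265.5, acquisition of a foreign subsidiary by a resident firm (outward FDI) 929.4, sale of domestic government bonds to non-residents 1878.5, domestic pension funds' purchases of foreign equities 1208.4.)

7527.1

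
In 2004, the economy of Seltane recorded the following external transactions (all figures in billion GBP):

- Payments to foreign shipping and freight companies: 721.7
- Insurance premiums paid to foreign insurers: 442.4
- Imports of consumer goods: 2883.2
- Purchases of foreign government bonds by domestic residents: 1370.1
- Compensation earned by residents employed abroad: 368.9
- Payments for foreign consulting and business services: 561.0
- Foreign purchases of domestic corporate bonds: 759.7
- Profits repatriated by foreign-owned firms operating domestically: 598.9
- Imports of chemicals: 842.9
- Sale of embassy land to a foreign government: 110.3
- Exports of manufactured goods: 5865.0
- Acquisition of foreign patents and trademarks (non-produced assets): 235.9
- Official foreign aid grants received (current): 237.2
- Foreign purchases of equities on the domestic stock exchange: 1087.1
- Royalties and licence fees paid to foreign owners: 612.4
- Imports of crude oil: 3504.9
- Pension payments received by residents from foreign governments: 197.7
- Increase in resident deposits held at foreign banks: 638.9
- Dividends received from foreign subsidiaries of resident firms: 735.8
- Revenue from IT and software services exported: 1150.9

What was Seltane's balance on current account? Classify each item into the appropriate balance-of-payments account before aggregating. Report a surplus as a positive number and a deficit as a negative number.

Goods: 5865.0 - 842.9 - 2883.2 - 3504.9 = -1366.0
Services: 1150.9 - 442.4 - 561.0 - 612.4 - 721.7 = -1186.6
Primary income: 368.9 + 735.8 - 598.9 = 505.8
Secondary income: 237.2 + 197.7 = 434.9
Current account = (-1366.0) + (-1186.6) + 505.8 + 434.9 = -1611.9
(Excluded from the current account — financial account: purchases of foreign government bonds by domestic residents 1370.1, foreign purchases of domestic corporate bonds 759.7, foreign purchases of equities on the domestic stock exchange 1087.1, increase in resident deposits held at foreign banks 638.9; capital account: sale of embassy land to a foreign government 110.3, acquisition of foreign patents and trademarks (non-produced assets) 235.9.)

-1611.9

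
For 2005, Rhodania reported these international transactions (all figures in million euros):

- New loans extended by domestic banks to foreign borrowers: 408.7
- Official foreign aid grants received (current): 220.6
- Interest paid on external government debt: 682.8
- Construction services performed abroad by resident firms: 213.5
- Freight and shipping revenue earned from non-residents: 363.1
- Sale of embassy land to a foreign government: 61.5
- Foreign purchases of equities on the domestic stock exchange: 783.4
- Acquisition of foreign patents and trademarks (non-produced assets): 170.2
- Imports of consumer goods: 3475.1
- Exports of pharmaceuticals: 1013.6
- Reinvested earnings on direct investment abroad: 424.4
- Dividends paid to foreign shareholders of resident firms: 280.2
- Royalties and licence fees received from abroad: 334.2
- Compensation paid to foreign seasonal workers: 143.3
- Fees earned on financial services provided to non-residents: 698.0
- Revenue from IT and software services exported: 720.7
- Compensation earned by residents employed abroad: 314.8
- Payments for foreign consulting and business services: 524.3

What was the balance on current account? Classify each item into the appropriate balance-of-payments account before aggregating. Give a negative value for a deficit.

-802.8

Goods: -3475.1 + 1013.6 = -2461.5
Services: 720.7 + 334.2 + 213.5 + 363.1 - 524.3 + 698.0 = 1805.2
Primary income: 314.8 - 682.8 - 280.2 - 143.3 + 424.4 = -367.1
Secondary income: 220.6
Current account = (-2461.5) + 1805.2 + (-367.1) + 220.6 = -802.8
(Excluded from the current account — financial account: new loans extended by domestic banks to foreign borrowers 408.7, foreign purchases of equities on the domestic stock exchange 783.4; capital account: sale of embassy land to a foreign government 61.5, acquisition of foreign patents and trademarks (non-produced assets) 170.2.)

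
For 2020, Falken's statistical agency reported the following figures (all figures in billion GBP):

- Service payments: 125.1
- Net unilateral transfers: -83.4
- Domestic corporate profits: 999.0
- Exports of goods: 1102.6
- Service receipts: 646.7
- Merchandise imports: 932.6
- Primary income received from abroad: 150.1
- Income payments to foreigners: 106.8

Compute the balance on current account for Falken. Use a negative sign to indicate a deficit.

Goods balance = 1102.6 - 932.6 = 170.0
Services balance = 646.7 - 125.1 = 521.6
Trade balance (goods + services) = 170.0 + 521.6 = 691.6
Net primary income = 150.1 - 106.8 = 43.3
Net secondary income = -83.4
Current account = 691.6 + 43.3 + (-83.4) = 651.5

651.5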